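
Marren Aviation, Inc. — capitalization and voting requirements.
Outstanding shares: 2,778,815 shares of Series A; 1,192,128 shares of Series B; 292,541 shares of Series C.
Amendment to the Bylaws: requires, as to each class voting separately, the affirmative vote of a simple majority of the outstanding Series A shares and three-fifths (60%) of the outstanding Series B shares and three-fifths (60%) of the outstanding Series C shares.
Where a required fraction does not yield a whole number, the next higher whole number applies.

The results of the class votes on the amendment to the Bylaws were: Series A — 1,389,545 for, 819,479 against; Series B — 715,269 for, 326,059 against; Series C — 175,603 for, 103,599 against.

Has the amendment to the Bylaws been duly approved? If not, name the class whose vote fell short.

Series A: a majority of 2778815 is 1389408; 1,389,408 required, 1,389,545 in favor — approved.
Series B: 3/5 of 1192128 = 715276.80, rounded up to 715277; 715,277 required, 715,269 in favor — not approved.
Series C: 3/5 of 292541 = 175524.60, rounded up to 175525; 175,525 required, 175,603 in favor — approved.

Not approved — the Series B shares did not give the required vote.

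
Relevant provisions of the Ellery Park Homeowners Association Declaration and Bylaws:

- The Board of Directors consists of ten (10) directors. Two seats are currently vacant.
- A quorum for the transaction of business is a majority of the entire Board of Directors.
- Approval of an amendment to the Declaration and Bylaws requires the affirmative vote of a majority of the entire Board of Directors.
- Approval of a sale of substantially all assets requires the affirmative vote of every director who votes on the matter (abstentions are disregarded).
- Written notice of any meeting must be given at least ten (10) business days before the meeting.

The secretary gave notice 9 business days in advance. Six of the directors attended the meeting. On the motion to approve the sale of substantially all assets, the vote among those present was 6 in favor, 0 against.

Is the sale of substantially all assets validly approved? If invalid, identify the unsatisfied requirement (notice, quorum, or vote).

Invalid — notice requirement not satisfied.

Notice: 9 business days given; 10 required (9 < 10). Not satisfied.
Quorum: 6 present; quorum is 6. Satisfied.
Vote: the sale of substantially all assets requires the unanimous vote of the votes cast (6). Unanimous means all 6, so 6 affirmative votes are needed; 6 voted in favor. Satisfied.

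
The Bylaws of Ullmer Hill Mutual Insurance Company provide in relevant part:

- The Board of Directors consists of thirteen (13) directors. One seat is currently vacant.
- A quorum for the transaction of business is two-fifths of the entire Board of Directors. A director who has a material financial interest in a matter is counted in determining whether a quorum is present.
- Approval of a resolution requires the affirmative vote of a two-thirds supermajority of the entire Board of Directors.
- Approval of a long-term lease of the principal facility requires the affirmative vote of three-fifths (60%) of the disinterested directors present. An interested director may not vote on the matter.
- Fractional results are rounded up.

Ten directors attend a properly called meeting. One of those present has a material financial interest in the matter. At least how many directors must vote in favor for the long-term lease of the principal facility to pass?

The long-term lease of the principal facility requires three-fifths of the disinterested directors present (10 − 1 = 9).
3/5 of 9 = 5.40, rounded up to 6.

6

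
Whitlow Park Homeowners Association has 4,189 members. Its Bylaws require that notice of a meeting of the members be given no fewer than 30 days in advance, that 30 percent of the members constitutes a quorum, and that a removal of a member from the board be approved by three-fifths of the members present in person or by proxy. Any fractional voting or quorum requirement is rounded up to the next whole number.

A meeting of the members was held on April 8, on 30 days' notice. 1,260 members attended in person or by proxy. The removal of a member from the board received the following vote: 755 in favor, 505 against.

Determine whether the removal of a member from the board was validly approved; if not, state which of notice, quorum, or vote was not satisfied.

Invalid — vote requirement not satisfied.

Notice: 30 days given; 30 required. Satisfied.
Quorum: 30% of 4,189 = 1,256.70, rounded up to 1,257; 1,260 present. Satisfied.
Vote: requires three-fifths of those present (1,260); 3/5 of 1260 = 756, so 756 needed; 755 in favor. Not satisfied.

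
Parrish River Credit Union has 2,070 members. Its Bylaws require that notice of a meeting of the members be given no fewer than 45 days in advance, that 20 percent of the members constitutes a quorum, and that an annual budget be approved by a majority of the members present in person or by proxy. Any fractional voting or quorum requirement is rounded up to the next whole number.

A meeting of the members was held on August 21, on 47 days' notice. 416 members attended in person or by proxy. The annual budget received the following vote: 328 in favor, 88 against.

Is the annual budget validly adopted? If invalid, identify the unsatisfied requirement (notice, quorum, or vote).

Notice: 47 days given; 45 required. Satisfied.
Quorum: 20% of 2,070 = 414; 416 present. Satisfied.
Vote: requires a majority of those present (416); a majority of 416 is 209, so 209 needed; 328 in favor. Satisfied.

Valid — all requirements satisfied.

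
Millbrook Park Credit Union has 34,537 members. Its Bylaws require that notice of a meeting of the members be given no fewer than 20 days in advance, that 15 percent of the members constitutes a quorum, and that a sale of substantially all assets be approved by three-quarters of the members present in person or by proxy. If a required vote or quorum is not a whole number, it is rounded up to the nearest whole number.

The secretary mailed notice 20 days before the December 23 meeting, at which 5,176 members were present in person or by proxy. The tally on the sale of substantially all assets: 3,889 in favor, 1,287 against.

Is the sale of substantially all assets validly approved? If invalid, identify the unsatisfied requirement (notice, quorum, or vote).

Invalid — quorum requirement not satisfied.

Notice: 20 days given; 20 required. Satisfied.
Quorum: 15% of 34,537 = 5,180.55, rounded up to 5,181; 5,176 present. Not satisfied.
Vote: requires three-fourths of those present (5,176); 3/4 of 5176 = 3882, so 3,882 needed; 3,889 in favor. Satisfied.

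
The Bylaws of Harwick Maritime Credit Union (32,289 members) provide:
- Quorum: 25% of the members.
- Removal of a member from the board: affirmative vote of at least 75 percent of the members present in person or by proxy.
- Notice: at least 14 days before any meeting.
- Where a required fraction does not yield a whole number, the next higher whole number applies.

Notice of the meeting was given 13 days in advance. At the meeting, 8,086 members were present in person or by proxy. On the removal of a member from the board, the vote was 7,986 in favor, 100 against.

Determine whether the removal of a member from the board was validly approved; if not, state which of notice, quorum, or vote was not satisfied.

Notice: 13 days given; 14 required. Not satisfied.
Quorum: 25% of 32,289 = 8,072.25, rounded up to 8,073; 8,086 present. Satisfied.
Vote: requires three-fourths of those present (8,086); 3/4 of 8086 = 6064.50, rounded up to 6065, so 6,065 needed; 7,986 in favor. Satisfied.

Invalid — notice requirement not satisfied.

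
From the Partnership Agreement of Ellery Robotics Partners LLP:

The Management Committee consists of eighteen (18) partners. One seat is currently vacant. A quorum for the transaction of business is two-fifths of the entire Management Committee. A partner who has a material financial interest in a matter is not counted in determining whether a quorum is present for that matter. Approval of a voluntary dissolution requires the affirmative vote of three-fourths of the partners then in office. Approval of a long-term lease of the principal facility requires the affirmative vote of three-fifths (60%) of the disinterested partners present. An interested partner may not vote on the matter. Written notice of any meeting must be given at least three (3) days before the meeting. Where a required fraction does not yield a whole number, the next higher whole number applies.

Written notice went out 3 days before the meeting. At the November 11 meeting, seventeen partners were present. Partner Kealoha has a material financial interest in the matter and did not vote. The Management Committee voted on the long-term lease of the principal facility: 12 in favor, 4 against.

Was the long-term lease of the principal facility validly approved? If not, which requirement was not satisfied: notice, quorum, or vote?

Notice: 3 days given; 3 required (3 ≥ 3). Satisfied.
Quorum: 17 present, but the 1 interested partner does not count, leaving 16. Quorum is 8. Satisfied.
Vote: the long-term lease of the principal facility requires three-fifths of the disinterested partners present (17 − 1 = 16). 3/5 of 16 = 9.60, rounded up to 10, so 10 affirmative votes are needed; 12 voted in favor. Satisfied.

Valid — all requirements satisfied.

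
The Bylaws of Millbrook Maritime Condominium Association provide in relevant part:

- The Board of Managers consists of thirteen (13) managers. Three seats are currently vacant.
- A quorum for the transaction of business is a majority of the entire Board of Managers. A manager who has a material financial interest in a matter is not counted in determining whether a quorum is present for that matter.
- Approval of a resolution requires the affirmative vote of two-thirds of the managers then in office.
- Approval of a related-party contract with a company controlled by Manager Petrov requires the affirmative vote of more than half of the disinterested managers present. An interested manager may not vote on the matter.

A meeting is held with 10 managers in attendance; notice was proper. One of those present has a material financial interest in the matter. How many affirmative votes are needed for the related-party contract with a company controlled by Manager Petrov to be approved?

The related-party contract with a company controlled by Manager Petrov requires a majority of the disinterested managers present (10 − 1 = 9).
A majority of 9 is 5.

5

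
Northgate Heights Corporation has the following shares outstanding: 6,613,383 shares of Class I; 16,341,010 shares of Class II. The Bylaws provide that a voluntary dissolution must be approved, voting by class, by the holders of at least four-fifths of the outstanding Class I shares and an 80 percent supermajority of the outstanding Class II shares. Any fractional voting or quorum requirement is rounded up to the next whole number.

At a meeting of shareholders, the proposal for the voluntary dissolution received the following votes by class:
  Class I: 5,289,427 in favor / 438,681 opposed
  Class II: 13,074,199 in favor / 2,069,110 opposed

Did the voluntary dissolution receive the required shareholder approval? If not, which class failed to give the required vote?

Not approved — the Class I shares did not give the required vote.

Class I: 4/5 of 6613383 = 5290706.40, rounded up to 5290707; 5,290,707 required, 5,289,427 in favor — not approved.
Class II: 4/5 of 16341010 = 13072808; 13,072,808 required, 13,074,199 in favor — approved.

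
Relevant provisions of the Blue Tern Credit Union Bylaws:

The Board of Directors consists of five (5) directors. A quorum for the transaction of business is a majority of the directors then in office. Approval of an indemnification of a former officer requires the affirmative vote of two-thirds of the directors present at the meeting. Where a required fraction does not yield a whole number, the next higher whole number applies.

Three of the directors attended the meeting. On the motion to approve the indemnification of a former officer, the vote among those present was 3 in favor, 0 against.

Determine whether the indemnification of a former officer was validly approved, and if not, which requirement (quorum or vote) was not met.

Quorum: 3 present; quorum is 3. Satisfied.
Vote: the indemnification of a former officer requires two-thirds of the directors present (3). 2/3 of 3 = 2, so 2 affirmative votes are needed; 3 voted in favor. Satisfied.

Valid — all requirements satisfied.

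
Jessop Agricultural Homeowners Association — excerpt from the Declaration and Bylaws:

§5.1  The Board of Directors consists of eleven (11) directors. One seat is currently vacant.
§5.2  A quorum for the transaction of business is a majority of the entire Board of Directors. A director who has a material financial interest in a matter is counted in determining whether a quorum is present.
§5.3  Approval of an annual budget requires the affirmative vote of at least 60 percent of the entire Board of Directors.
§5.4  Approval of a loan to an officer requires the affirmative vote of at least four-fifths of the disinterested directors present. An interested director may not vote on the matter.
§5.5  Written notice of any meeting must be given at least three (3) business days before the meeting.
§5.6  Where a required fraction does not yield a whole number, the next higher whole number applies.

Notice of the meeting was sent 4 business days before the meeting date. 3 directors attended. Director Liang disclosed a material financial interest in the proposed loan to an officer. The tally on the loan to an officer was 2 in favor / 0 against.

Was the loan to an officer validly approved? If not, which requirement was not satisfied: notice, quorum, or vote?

Invalid — quorum requirement not satisfied.

Notice: 4 business days given; 3 required (4 ≥ 3). Satisfied.
Quorum: 3 present (interested directors count toward quorum); quorum is 6. Not satisfied.
Vote: the loan to an officer requires four-fifths of the disinterested directors present (3 − 1 = 2). 4/5 of 2 = 1.60, rounded up to 2, so 2 affirmative votes are needed; 2 voted in favor. Satisfied. (Moot — without a quorum no business can be validly transacted.)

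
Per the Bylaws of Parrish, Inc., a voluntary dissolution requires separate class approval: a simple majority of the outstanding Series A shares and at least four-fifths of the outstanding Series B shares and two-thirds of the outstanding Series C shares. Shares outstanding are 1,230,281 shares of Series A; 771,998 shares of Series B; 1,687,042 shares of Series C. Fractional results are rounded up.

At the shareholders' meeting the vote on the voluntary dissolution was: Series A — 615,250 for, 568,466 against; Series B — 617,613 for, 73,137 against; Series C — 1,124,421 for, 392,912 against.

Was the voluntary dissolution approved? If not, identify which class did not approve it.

Not approved — the Series C shares did not give the required vote.

Series A: a majority of 1230281 is 615141; 615,141 required, 615,250 in favor — approved.
Series B: 4/5 of 771998 = 617598.40, rounded up to 617599; 617,599 required, 617,613 in favor — approved.
Series C: 2/3 of 1687042 = 1124694.67, rounded up to 1124695; 1,124,695 required, 1,124,421 in favor — not approved.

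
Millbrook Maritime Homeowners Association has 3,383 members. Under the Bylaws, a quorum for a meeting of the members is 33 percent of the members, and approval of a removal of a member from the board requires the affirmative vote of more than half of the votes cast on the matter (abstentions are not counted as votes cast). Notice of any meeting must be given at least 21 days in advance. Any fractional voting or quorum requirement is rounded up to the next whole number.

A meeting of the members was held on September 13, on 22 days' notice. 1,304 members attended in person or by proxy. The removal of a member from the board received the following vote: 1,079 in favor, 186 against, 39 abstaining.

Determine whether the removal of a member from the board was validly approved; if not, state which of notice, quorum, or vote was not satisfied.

Notice: 22 days given; 21 required. Satisfied.
Quorum: 33% of 3,383 = 1,116.39, rounded up to 1,117; 1,304 present. Satisfied.
Vote: requires a majority of the votes cast (1,304 − 39 abstaining = 1,265); a majority of 1265 is 633, so 633 needed; 1,079 in favor. Satisfied.

Valid — all requirements satisfied.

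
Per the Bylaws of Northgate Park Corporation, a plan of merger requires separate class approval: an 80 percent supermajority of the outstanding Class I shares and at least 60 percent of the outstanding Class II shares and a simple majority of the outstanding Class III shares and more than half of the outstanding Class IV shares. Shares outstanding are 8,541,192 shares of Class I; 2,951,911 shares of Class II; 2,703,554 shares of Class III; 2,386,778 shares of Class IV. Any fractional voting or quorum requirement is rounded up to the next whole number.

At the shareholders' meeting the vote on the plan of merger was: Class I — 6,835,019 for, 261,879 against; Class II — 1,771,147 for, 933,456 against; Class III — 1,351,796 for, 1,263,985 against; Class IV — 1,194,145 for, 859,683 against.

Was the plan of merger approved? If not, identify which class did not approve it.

Class I: 4/5 of 8541192 = 6832953.60, rounded up to 6832954; 6,832,954 required, 6,835,019 in favor — approved.
Class II: 3/5 of 2951911 = 1771146.60, rounded up to 1771147; 1,771,147 required, 1,771,147 in favor — approved.
Class III: a majority of 2703554 is 1351778; 1,351,778 required, 1,351,796 in favor — approved.
Class IV: a majority of 2386778 is 1193390; 1,193,390 required, 1,194,145 in favor — approved.

Approved — every class gave the required vote.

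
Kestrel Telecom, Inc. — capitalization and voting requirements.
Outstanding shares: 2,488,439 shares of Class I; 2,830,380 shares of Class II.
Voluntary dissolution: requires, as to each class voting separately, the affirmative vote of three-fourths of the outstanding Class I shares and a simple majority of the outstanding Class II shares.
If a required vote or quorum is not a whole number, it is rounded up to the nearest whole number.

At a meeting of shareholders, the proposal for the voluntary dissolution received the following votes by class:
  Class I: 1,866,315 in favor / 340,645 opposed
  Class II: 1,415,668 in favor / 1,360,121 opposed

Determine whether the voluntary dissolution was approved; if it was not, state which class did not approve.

Class I: 3/4 of 2488439 = 1866329.25, rounded up to 1866330; 1,866,330 required, 1,866,315 in favor — not approved.
Class II: a majority of 2830380 is 1415191; 1,415,191 required, 1,415,668 in favor — approved.

Not approved — the Class I shares did not give the required vote.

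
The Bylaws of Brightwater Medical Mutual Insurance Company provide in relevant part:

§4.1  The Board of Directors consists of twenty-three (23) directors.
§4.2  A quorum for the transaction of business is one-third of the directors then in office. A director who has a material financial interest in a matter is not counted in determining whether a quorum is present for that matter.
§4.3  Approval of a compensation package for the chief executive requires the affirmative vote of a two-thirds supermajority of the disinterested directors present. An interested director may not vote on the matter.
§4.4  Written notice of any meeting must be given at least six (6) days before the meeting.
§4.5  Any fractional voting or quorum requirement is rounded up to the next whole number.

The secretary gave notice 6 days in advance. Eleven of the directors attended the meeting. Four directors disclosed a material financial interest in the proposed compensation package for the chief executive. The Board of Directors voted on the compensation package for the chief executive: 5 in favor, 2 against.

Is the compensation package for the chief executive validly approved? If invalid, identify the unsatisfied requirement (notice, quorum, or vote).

Notice: 6 days given; 6 required (6 ≥ 6). Satisfied.
Quorum: 11 present, but the 4 interested directors do not count, leaving 7. Quorum is 8. Not satisfied.
Vote: the compensation package for the chief executive requires two-thirds of the disinterested directors present (11 − 4 = 7). 2/3 of 7 = 4.67, rounded up to 5, so 5 affirmative votes are needed; 5 voted in favor. Satisfied. (Moot — without a quorum no business can be validly transacted.)

Invalid — quorum requirement not satisfied.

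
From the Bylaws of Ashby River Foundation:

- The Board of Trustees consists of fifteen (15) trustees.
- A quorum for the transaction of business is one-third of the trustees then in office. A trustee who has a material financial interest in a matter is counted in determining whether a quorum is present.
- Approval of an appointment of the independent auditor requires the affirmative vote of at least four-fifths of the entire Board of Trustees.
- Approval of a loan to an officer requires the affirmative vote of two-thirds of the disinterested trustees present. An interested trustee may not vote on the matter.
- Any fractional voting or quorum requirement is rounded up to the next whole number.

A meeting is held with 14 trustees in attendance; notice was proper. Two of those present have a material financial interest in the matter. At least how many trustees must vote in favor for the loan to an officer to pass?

The loan to an officer requires two-thirds of the disinterested trustees present (14 − 2 = 12).
2/3 of 12 = 8.

8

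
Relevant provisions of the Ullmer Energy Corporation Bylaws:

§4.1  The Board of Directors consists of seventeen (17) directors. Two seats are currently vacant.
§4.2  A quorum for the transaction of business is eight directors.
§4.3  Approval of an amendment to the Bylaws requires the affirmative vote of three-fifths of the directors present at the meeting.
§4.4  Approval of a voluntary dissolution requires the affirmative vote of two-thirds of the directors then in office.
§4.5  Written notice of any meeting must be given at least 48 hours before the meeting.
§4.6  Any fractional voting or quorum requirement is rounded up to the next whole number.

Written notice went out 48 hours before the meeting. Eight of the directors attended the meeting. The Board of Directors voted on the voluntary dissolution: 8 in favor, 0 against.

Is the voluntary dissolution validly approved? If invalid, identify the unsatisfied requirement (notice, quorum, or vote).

Notice: 48 hours given; 48 required (48 ≥ 48). Satisfied.
Quorum: 8 present; quorum is 8. Satisfied.
Vote: the voluntary dissolution requires two-thirds of the directors then in office (15). 2/3 of 15 = 10, so 10 affirmative votes are needed; 8 voted in favor. Not satisfied.

Invalid — vote requirement not satisfied.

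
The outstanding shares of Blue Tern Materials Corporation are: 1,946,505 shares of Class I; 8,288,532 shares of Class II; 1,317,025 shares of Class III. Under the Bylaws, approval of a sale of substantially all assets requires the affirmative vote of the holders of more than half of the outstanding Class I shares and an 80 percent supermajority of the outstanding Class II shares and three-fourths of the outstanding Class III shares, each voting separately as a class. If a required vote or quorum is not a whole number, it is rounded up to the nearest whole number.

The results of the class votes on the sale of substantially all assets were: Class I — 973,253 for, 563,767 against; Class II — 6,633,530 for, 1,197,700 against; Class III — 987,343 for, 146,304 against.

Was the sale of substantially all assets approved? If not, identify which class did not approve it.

Not approved — the Class III shares did not give the required vote.

Class I: a majority of 1946505 is 973253; 973,253 required, 973,253 in favor — approved.
Class II: 4/5 of 8288532 = 6630825.60, rounded up to 6630826; 6,630,826 required, 6,633,530 in favor — approved.
Class III: 3/4 of 1317025 = 987768.75, rounded up to 987769; 987,769 required, 987,343 in favor — not approved.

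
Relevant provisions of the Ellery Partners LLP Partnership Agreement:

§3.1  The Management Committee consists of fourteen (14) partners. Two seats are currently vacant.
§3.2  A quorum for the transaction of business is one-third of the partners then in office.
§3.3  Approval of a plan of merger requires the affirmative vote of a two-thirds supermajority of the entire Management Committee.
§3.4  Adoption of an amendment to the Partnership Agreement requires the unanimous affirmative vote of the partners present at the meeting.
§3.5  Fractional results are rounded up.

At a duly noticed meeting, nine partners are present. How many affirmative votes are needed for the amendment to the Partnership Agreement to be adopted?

9

The amendment to the Partnership Agreement requires the unanimous vote of the partners present (9).
Unanimous means all 9.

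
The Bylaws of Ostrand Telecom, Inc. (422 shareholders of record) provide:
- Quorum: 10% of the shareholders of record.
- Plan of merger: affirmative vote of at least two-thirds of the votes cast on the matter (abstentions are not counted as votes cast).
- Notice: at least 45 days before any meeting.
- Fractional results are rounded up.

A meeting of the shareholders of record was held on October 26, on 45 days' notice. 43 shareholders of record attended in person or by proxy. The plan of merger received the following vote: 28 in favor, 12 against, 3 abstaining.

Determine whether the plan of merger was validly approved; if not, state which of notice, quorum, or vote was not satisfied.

Notice: 45 days given; 45 required. Satisfied.
Quorum: 10% of 422 = 42.20, rounded up to 43; 43 present. Satisfied.
Vote: requires two-thirds of the votes cast (43 − 3 abstaining = 40); 2/3 of 40 = 26.67, rounded up to 27, so 27 needed; 28 in favor. Satisfied.

Valid — all requirements satisfied.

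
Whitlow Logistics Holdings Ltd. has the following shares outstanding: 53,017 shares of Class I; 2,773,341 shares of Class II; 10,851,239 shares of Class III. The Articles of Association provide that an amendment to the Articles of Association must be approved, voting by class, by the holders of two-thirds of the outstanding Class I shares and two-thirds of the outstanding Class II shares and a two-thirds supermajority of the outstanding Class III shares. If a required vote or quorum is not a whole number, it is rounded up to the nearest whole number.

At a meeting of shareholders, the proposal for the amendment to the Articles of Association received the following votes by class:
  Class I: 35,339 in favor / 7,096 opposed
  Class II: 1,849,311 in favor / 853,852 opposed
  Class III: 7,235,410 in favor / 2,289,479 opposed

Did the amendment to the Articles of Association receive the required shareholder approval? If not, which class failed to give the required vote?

Not approved — the Class I shares did not give the required vote.

Class I: 2/3 of 53017 = 35344.67, rounded up to 35345; 35,345 required, 35,339 in favor — not approved.
Class II: 2/3 of 2773341 = 1848894; 1,848,894 required, 1,849,311 in favor — approved.
Class III: 2/3 of 10851239 = 7234159.33, rounded up to 7234160; 7,234,160 required, 7,235,410 in favor — approved.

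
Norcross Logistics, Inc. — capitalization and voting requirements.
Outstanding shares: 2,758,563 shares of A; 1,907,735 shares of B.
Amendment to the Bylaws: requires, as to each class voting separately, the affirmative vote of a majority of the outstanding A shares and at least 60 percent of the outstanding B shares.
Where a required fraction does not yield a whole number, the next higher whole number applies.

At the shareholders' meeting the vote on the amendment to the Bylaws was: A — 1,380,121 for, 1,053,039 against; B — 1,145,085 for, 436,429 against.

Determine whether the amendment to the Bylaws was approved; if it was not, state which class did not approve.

A: a majority of 2758563 is 1379282; 1,379,282 required, 1,380,121 in favor — approved.
B: 3/5 of 1907735 = 1144641; 1,144,641 required, 1,145,085 in favor — approved.

Approved — every class gave the required vote.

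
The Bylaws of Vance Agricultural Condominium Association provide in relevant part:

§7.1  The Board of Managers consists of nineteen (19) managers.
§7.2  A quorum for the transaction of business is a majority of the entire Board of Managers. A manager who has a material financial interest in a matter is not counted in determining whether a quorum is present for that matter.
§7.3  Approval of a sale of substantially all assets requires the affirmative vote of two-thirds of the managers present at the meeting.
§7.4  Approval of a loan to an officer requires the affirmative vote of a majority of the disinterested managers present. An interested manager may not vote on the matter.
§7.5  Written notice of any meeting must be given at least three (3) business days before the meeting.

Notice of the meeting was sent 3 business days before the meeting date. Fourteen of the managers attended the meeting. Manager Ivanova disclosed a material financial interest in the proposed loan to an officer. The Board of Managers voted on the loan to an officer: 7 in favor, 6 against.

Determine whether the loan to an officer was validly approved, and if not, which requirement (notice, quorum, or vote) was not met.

Notice: 3 business days given; 3 required (3 ≥ 3). Satisfied.
Quorum: 14 present, but the 1 interested manager does not count, leaving 13. Quorum is 10. Satisfied.
Vote: the loan to an officer requires a majority of the disinterested managers present (14 − 1 = 13). A majority of 13 is 7, so 7 affirmative votes are needed; 7 voted in favor. Satisfied.

Valid — all requirements satisfied.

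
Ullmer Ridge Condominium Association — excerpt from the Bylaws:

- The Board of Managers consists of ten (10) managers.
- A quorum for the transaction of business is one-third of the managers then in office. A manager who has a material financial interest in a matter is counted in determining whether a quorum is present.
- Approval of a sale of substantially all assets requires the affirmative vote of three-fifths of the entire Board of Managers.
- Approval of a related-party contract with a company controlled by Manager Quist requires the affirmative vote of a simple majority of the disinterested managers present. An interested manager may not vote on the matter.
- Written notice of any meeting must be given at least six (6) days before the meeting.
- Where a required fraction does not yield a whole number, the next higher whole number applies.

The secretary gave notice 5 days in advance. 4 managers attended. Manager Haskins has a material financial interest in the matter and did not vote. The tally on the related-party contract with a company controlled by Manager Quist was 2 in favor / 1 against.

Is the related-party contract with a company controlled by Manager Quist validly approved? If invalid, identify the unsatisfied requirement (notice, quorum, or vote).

Notice: 5 days given; 6 required (5 < 6). Not satisfied.
Quorum: 4 present (interested managers count toward quorum); quorum is 4. Satisfied.
Vote: the related-party contract with a company controlled by Manager Quist requires a majority of the disinterested managers present (4 − 1 = 3). A majority of 3 is 2, so 2 affirmative votes are needed; 2 voted in favor. Satisfied.

Invalid — notice requirement not satisfied.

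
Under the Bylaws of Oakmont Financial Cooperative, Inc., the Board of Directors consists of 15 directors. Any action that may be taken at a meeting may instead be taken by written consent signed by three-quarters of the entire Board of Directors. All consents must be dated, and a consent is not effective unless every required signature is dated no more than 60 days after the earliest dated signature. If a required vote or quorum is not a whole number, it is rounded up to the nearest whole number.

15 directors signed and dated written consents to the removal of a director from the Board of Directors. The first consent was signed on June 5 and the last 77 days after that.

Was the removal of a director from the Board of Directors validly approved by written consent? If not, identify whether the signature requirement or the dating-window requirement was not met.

Not effective — dating-window requirement not satisfied.

Signatures required: three-quarters of 15 — 3/4 of 15 = 11.25, rounded up to 12, so 12 needed; 15 signed. Sufficient.
Dating window: the latest signature is 77 days after the earliest; the limit is 60 days. Outside the window.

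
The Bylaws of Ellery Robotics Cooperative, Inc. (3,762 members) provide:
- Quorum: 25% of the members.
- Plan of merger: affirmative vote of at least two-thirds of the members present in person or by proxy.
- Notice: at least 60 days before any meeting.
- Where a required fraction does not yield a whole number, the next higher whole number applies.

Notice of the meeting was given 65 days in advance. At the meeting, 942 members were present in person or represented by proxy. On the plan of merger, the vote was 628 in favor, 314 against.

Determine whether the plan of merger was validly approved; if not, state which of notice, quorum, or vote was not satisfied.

Notice: 65 days given; 60 required. Satisfied.
Quorum: 25% of 3,762 = 940.50, rounded up to 941; 942 present. Satisfied.
Vote: requires two-thirds of those present (942); 2/3 of 942 = 628, so 628 needed; 628 in favor. Satisfied.

Valid — all requirements satisfied.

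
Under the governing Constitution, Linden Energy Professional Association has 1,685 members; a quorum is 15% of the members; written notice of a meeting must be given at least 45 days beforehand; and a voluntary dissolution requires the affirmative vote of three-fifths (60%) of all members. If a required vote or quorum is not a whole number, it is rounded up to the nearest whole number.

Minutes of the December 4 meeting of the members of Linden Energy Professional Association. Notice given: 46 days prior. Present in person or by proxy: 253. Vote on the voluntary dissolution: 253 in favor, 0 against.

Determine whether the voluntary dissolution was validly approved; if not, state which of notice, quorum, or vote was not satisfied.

Invalid — vote requirement not satisfied.

Notice: 46 days given; 45 required. Satisfied.
Quorum: 15% of 1,685 = 252.75, rounded up to 253; 253 present. Satisfied.
Vote: requires three-fifths of all members (1,685); 3/5 of 1685 = 1011, so 1,011 needed; 253 in favor. Not satisfied.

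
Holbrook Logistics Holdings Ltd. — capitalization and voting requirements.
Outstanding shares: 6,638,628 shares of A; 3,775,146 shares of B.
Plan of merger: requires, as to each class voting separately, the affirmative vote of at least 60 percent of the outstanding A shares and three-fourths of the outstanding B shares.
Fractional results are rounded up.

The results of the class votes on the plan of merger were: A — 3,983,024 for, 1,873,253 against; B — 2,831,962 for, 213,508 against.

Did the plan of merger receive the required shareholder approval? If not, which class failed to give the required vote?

Not approved — the A shares did not give the required vote.

A: 3/5 of 6638628 = 3983176.80, rounded up to 3983177; 3,983,177 required, 3,983,024 in favor — not approved.
B: 3/4 of 3775146 = 2831359.50, rounded up to 2831360; 2,831,360 required, 2,831,962 in favor — approved.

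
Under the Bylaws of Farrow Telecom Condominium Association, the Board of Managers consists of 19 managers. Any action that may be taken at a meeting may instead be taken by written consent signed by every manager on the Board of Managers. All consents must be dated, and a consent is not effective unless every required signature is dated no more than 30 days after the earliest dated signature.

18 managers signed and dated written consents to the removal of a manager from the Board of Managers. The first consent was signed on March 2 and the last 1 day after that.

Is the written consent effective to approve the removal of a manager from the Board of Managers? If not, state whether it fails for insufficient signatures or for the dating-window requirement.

Not effective — insufficient signatures.

Signatures required: all of 19 — unanimous means all 19, so 19 needed; 18 signed. Insufficient.
Dating window: the latest signature is 1 day after the earliest; the limit is 30 days. Within the window.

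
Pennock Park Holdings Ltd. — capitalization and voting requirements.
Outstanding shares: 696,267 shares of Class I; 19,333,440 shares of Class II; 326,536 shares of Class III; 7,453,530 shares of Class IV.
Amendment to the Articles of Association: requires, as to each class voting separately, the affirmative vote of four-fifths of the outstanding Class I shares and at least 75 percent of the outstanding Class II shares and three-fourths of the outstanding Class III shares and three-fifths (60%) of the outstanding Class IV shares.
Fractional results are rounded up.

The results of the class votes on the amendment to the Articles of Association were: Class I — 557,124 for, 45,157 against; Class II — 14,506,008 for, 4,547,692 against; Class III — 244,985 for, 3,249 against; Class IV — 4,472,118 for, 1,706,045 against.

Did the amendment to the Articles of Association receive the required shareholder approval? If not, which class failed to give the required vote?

Approved — every class gave the required vote.

Class I: 4/5 of 696267 = 557013.60, rounded up to 557014; 557,014 required, 557,124 in favor — approved.
Class II: 3/4 of 19333440 = 14500080; 14,500,080 required, 14,506,008 in favor — approved.
Class III: 3/4 of 326536 = 244902; 244,902 required, 244,985 in favor — approved.
Class IV: 3/5 of 7453530 = 4472118; 4,472,118 required, 4,472,118 in favor — approved.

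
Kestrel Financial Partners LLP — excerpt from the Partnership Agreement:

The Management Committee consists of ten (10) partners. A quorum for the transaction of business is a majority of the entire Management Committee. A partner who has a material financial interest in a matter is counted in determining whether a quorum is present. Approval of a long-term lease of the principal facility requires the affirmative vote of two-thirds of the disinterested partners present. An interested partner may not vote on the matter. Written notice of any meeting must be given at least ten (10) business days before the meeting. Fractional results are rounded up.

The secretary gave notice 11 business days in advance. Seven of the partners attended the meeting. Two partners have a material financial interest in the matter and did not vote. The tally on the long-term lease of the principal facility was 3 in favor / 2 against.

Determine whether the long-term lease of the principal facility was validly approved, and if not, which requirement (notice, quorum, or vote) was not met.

Notice: 11 business days given; 10 required (11 ≥ 10). Satisfied.
Quorum: 7 present (interested partners count toward quorum); quorum is 6. Satisfied.
Vote: the long-term lease of the principal facility requires two-thirds of the disinterested partners present (7 − 2 = 5). 2/3 of 5 = 3.33, rounded up to 4, so 4 affirmative votes are needed; 3 voted in favor. Not satisfied.

Invalid — vote requirement not satisfied.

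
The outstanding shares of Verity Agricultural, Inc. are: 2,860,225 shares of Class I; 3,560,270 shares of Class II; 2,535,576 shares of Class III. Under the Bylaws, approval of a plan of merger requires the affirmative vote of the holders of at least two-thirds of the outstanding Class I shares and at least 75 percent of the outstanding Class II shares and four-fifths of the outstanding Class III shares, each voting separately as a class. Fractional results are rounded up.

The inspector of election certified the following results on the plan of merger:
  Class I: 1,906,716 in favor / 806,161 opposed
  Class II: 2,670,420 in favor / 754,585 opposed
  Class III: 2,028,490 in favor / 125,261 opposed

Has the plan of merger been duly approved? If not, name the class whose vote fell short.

Class I: 2/3 of 2860225 = 1906816.67, rounded up to 1906817; 1,906,817 required, 1,906,716 in favor — not approved.
Class II: 3/4 of 3560270 = 2670202.50, rounded up to 2670203; 2,670,203 required, 2,670,420 in favor — approved.
Class III: 4/5 of 2535576 = 2028460.80, rounded up to 2028461; 2,028,461 required, 2,028,490 in favor — approved.

Not approved — the Class I shares did not give the required vote.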